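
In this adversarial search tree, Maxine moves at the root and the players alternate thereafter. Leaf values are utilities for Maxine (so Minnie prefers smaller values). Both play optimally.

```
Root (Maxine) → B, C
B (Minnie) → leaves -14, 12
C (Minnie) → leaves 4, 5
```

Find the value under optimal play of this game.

4

B (Minnie): min(-14, 12) = -14
C (Minnie): min(4, 5) = 4
Root (Maxine): max(-14, 4) = 4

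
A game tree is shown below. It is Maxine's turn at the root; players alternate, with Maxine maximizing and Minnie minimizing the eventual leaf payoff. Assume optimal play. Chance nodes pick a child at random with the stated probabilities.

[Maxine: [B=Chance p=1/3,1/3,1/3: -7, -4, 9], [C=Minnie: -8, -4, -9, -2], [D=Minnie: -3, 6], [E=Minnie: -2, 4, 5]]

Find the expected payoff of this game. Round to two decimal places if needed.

B (Chance): 1/3·-7 + 1/3·-4 + 1/3·9 = -0.67
C (Minnie): min(-8, -4, -9, -2) = -9
D (Minnie): min(-3, 6) = -3
E (Minnie): min(-2, 4, 5) = -2
Root (Maxine): max(-0.67, -9, -3, -2) = -0.67

-0.67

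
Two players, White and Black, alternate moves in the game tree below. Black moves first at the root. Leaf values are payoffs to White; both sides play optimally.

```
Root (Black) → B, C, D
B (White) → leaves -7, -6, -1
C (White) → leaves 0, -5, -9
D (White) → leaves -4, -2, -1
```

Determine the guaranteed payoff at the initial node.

B (White): max(-7, -6, -1) = -1
C (White): max(0, -5, -9) = 0
D (White): max(-4, -2, -1) = -1
Root (Black): min(-1, 0, -1) = -1

-1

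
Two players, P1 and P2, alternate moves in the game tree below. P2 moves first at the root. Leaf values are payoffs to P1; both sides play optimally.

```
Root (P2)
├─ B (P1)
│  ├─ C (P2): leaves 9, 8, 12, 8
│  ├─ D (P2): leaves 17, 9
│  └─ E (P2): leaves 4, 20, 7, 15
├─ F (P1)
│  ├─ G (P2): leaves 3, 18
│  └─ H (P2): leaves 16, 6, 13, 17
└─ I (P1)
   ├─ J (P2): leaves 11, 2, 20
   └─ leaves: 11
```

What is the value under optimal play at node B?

C: min(9, 8, 12, 8) = 8
D: min(17, 9) = 9
E: min(4, 20, 7, 15) = 4
B: max(8, 9, 4) = 9

9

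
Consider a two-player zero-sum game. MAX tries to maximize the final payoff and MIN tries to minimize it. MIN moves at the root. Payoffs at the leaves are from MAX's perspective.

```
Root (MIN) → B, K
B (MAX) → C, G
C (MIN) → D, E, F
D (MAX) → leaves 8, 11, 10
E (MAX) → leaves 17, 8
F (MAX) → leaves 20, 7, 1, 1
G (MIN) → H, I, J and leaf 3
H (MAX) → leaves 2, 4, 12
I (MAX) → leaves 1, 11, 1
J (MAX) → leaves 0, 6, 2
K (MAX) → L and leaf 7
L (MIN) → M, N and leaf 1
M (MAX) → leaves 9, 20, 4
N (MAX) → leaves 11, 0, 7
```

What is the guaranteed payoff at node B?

D: max(8, 11, 10) = 11
E: max(17, 8) = 17
F: max(20, 7, 1, 1) = 20
C: min(11, 17, 20) = 11
H: max(2, 4, 12) = 12
I: max(1, 11, 1) = 11
J: max(0, 6, 2) = 6
G: min(12, 11, 6, 3) = 3
B: max(11, 3) = 11

11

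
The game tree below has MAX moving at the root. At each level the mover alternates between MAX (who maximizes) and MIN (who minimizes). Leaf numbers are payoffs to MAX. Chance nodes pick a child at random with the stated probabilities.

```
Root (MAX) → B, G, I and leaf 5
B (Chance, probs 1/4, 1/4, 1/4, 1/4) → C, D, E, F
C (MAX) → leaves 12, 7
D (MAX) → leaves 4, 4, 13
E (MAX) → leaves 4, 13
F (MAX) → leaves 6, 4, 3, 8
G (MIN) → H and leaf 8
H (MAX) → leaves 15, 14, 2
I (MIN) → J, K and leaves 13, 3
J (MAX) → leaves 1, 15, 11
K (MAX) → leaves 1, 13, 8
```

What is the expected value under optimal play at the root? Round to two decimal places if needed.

11.5

C (MAX): max(12, 7) = 12
D (MAX): max(4, 4, 13) = 13
E (MAX): max(4, 13) = 13
F (MAX): max(6, 4, 3, 8) = 8
B (Chance): 1/4·12 + 1/4·13 + 1/4·13 + 1/4·8 = 11.5
H (MAX): max(15, 14, 2) = 15
G (MIN): min(15, 8) = 8
J (MAX): max(1, 15, 11) = 15
K (MAX): max(1, 13, 8) = 13
I (MIN): min(15, 13, 13, 3) = 3
Root (MAX): max(11.5, 8, 3, 5) = 11.5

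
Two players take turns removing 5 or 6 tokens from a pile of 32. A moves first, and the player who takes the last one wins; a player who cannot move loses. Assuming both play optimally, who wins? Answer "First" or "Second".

Mark each pile size as W (mover wins) or L (mover loses):
i:   0  1  2  3  4  5  6  7  8  9 10 11 12 13 14 15 16 17 18 19 20 21 22 23 24 25 26 27 28 29 30 31 32
     L  L  L  L  L  W  W  W  W  W  W  L  L  L  L  L  W  W  W  W  W  W  L  L  L  L  L  W  W  W  W  W  W
Position 32 is W, so the first player wins.

First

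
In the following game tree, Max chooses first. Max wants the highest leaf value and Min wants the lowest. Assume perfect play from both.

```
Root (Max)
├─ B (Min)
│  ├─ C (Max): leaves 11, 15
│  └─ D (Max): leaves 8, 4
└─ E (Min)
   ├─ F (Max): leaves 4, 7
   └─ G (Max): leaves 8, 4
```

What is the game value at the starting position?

8

C (Max): max(11, 15) = 15
D (Max): max(8, 4) = 8
B (Min): min(15, 8) = 8
F (Max): max(4, 7) = 7
G (Max): max(8, 4) = 8
E (Min): min(7, 8) = 7
Root (Max): max(8, 7) = 8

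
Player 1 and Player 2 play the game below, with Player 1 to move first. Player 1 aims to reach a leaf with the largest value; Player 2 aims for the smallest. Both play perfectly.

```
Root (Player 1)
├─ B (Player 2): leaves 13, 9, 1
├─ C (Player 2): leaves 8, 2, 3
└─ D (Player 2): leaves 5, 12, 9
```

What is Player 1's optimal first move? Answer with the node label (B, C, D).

D

B (Player 2): min(13, 9, 1) = 1
C (Player 2): min(8, 2, 3) = 2
D (Player 2): min(5, 12, 9) = 5
Root (Player 1): max(1, 2, 5) = 5
Player 1 picks the child with the highest value: D (value 5).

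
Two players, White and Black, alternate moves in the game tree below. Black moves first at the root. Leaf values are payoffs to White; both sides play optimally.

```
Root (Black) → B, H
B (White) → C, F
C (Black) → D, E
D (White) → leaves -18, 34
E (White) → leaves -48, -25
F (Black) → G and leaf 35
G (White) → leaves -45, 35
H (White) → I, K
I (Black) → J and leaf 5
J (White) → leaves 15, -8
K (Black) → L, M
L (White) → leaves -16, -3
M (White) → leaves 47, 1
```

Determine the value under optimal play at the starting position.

5

D (White): max(-18, 34) = 34
E (White): max(-48, -25) = -25
C (Black): min(34, -25) = -25
G (White): max(-45, 35) = 35
F (Black): min(35, 35) = 35
B (White): max(-25, 35) = 35
J (White): max(15, -8) = 15
I (Black): min(15, 5) = 5
L (White): max(-16, -3) = -3
M (White): max(47, 1) = 47
K (Black): min(-3, 47) = -3
H (White): max(5, -3) = 5
Root (Black): min(35, 5) = 5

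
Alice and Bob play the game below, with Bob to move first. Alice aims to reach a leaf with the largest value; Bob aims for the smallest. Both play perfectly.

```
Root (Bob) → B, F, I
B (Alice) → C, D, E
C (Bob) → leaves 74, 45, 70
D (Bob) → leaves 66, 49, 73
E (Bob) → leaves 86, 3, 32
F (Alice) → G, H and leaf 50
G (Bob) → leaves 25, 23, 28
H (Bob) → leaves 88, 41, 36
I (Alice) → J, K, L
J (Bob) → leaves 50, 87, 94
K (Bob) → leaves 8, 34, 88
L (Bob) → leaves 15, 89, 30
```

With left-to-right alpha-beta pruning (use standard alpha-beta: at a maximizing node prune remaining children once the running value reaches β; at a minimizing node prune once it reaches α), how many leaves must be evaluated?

18

C [α=-∞,β=+∞]: v=45
D [α=45,β=+∞]: v=49
E [α=49,β=+∞]: v=3 after child 2 ≤ α → α-cutoff, skip 1
B [α=-∞,β=+∞]: v=49
G [α=-∞,β=49]: v=23
H [α=23,β=49]: v=36
F [α=-∞,β=49]: v=50
J [α=-∞,β=49]: v=50
I [α=-∞,β=49]: v=50 after child 1 ≥ β → β-cutoff, skip 2
Root [α=-∞,β=+∞]: v=49
Leaves evaluated: 18 of 25.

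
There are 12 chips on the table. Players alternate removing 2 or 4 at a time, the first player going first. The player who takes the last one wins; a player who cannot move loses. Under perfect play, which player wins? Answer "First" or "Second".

Second

Compute winning (W) and losing (L) positions by backward induction:
i:   0  1  2  3  4  5  6  7  8  9 10 11 12
     L  L  W  W  W  W  L  L  W  W  W  W  L
Position 12 is L, so the second player wins.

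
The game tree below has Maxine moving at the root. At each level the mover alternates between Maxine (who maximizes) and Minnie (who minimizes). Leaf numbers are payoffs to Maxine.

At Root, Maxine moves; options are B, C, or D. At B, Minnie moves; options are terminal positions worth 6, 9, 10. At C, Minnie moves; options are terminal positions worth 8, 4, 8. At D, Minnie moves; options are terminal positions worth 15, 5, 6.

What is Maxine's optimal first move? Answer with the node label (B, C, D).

B

B (Minnie): min(6, 9, 10) = 6
C (Minnie): min(8, 4, 8) = 4
D (Minnie): min(15, 5, 6) = 5
Root (Maxine): max(6, 4, 5) = 6
Maxine picks the child with the highest value: B (value 6).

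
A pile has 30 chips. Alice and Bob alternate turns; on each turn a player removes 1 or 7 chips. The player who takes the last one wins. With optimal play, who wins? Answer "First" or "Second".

Second

i:   0  1  2  3  4  5  6  7  8  9 10 11 12 13 14 15 16 17 18 19 20 21 22 23 24 25 26 27 28 29 30
     L  W  L  W  L  W  L  W  L  W  L  W  L  W  L  W  L  W  L  W  L  W  L  W  L  W  L  W  L  W  L
Position 30 is L, so the second player wins.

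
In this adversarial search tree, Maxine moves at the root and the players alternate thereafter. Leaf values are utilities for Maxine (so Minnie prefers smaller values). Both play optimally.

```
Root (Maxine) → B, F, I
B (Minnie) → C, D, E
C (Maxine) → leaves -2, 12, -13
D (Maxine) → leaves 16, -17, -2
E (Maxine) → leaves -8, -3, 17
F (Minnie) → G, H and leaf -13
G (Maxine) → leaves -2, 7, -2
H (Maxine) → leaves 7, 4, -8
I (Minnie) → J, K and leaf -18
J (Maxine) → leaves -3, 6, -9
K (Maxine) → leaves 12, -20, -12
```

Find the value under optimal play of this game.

C (Maxine): max(-2, 12, -13) = 12
D (Maxine): max(16, -17, -2) = 16
E (Maxine): max(-8, -3, 17) = 17
B (Minnie): min(12, 16, 17) = 12
G (Maxine): max(-2, 7, -2) = 7
H (Maxine): max(7, 4, -8) = 7
F (Minnie): min(7, 7, -13) = -13
J (Maxine): max(-3, 6, -9) = 6
K (Maxine): max(12, -20, -12) = 12
I (Minnie): min(6, 12, -18) = -18
Root (Maxine): max(12, -13, -18) = 12

12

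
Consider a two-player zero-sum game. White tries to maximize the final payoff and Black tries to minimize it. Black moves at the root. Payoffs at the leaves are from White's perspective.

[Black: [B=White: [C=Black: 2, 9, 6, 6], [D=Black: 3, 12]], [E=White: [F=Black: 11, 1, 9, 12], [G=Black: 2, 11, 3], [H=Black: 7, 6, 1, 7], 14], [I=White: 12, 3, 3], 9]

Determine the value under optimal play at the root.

C (Black): min(2, 9, 6, 6) = 2
D (Black): min(3, 12) = 3
B (White): max(2, 3) = 3
F (Black): min(11, 1, 9, 12) = 1
G (Black): min(2, 11, 3) = 2
H (Black): min(7, 6, 1, 7) = 1
E (White): max(1, 2, 1, 14) = 14
I (White): max(12, 3, 3) = 12
Root (Black): min(3, 14, 12, 9) = 3

3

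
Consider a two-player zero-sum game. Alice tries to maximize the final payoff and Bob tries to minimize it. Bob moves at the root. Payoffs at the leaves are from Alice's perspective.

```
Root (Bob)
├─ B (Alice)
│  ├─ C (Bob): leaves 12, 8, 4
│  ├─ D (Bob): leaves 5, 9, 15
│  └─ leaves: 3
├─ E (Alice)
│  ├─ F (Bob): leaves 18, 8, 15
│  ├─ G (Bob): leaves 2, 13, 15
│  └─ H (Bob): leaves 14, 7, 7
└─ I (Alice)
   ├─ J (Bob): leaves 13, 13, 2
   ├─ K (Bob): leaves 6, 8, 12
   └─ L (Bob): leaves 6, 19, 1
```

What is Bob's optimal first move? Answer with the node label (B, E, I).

C (Bob): min(12, 8, 4) = 4
D (Bob): min(5, 9, 15) = 5
B (Alice): max(4, 5, 3) = 5
F (Bob): min(18, 8, 15) = 8
G (Bob): min(2, 13, 15) = 2
H (Bob): min(14, 7, 7) = 7
E (Alice): max(8, 2, 7) = 8
J (Bob): min(13, 13, 2) = 2
K (Bob): min(6, 8, 12) = 6
L (Bob): min(6, 19, 1) = 1
I (Alice): max(2, 6, 1) = 6
Root (Bob): min(5, 8, 6) = 5
Bob picks the child with the lowest value: B (value 5).

B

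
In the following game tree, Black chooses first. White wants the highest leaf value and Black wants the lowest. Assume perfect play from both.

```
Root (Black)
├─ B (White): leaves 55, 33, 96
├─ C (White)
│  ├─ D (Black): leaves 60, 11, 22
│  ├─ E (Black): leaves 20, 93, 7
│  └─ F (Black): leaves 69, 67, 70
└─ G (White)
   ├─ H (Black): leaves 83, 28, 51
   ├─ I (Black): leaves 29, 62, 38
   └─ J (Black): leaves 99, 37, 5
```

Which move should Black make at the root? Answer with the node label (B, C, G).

B (White): max(55, 33, 96) = 96
D (Black): min(60, 11, 22) = 11
E (Black): min(20, 93, 7) = 7
F (Black): min(69, 67, 70) = 67
C (White): max(11, 7, 67) = 67
H (Black): min(83, 28, 51) = 28
I (Black): min(29, 62, 38) = 29
J (Black): min(99, 37, 5) = 5
G (White): max(28, 29, 5) = 29
Root (Black): min(96, 67, 29) = 29
Black picks the child with the lowest value: G (value 29).

G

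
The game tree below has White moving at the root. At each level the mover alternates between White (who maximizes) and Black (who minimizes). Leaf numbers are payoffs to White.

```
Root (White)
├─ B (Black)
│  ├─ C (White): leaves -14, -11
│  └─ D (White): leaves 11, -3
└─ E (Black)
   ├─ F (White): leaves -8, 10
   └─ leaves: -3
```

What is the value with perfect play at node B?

C: max(-14, -11) = -11
D: max(11, -3) = 11
B: min(-11, 11) = -11

-11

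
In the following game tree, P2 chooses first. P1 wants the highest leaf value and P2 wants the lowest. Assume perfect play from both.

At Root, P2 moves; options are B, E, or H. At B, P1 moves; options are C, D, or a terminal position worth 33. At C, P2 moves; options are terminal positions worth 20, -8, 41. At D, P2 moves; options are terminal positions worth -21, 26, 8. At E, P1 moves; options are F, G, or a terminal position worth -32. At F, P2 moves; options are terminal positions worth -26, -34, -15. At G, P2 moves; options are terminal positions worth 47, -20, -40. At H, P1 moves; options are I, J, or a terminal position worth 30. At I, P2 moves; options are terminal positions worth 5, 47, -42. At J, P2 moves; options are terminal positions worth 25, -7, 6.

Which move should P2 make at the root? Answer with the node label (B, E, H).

C (P2): min(20, -8, 41) = -8
D (P2): min(-21, 26, 8) = -21
B (P1): max(-8, -21, 33) = 33
F (P2): min(-26, -34, -15) = -34
G (P2): min(47, -20, -40) = -40
E (P1): max(-34, -40, -32) = -32
I (P2): min(5, 47, -42) = -42
J (P2): min(25, -7, 6) = -7
H (P1): max(-42, -7, 30) = 30
Root (P2): min(33, -32, 30) = -32
P2 picks the child with the lowest value: E (value -32).

E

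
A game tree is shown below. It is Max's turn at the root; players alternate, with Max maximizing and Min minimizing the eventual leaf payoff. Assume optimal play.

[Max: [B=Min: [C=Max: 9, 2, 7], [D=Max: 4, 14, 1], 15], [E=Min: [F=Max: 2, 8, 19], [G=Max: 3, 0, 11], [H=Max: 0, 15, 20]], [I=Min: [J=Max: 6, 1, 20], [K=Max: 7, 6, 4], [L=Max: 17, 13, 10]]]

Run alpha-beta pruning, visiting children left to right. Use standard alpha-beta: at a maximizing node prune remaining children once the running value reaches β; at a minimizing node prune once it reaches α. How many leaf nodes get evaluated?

C [α=-∞,β=+∞]: v=9
D [α=-∞,β=9]: v=14 after child 2 ≥ β → β-cutoff, skip 1
B [α=-∞,β=+∞]: v=9
F [α=9,β=+∞]: v=19
G [α=9,β=19]: v=11
H [α=9,β=11]: v=15 after child 2 ≥ β → β-cutoff, skip 1
E [α=9,β=+∞]: v=11
J [α=11,β=+∞]: v=20
K [α=11,β=20]: v=7
I [α=11,β=+∞]: v=7 after child 2 ≤ α → α-cutoff, skip 1
Root [α=-∞,β=+∞]: v=11
Leaves evaluated: 20 of 25.

20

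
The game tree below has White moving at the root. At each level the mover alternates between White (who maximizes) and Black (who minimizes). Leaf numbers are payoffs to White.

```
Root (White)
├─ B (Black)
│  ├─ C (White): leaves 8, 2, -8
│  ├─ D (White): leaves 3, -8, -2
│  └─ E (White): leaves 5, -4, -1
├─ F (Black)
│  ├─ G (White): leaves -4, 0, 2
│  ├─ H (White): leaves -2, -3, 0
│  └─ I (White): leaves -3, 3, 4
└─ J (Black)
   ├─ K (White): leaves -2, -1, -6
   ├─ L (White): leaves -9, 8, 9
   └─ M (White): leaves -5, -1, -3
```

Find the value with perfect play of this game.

C (White): max(8, 2, -8) = 8
D (White): max(3, -8, -2) = 3
E (White): max(5, -4, -1) = 5
B (Black): min(8, 3, 5) = 3
G (White): max(-4, 0, 2) = 2
H (White): max(-2, -3, 0) = 0
I (White): max(-3, 3, 4) = 4
F (Black): min(2, 0, 4) = 0
K (White): max(-2, -1, -6) = -1
L (White): max(-9, 8, 9) = 9
M (White): max(-5, -1, -3) = -1
J (Black): min(-1, 9, -1) = -1
Root (White): max(3, 0, -1) = 3

3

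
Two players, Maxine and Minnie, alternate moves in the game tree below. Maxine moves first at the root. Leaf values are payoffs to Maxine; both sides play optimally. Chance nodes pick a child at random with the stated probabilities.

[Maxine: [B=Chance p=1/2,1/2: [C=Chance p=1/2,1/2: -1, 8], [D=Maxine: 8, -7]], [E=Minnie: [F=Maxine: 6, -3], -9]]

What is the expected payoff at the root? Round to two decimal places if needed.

5.75

C (Chance): 1/2·-1 + 1/2·8 = 3.5
D (Maxine): max(8, -7) = 8
B (Chance): 1/2·3.5 + 1/2·8 = 5.75
F (Maxine): max(6, -3) = 6
E (Minnie): min(6, -9) = -9
Root (Maxine): max(5.75, -9) = 5.75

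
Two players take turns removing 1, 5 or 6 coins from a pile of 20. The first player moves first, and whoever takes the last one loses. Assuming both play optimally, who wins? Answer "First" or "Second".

First

W/L table (W = player to move can force a win):
i:   0  1  2  3  4  5  6  7  8  9 10 11 12 13 14 15 16 17 18 19 20
     W  L  W  L  W  L  W  W  W  W  W  W  L  W  L  W  L  W  W  W  W
Position 20 is W, so the first player wins.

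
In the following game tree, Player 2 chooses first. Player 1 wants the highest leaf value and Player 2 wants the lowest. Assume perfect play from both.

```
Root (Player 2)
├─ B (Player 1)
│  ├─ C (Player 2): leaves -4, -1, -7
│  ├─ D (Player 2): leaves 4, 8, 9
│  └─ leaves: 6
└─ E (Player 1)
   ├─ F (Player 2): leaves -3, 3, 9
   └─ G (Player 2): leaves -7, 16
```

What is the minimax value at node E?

-3

F: min(-3, 3, 9) = -3
G: min(-7, 16) = -7
E: max(-3, -7) = -3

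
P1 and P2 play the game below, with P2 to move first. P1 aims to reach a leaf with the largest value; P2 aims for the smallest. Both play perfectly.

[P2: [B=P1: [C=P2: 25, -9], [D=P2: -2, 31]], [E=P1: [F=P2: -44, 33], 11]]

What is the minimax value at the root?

-2

C (P2): min(25, -9) = -9
D (P2): min(-2, 31) = -2
B (P1): max(-9, -2) = -2
F (P2): min(-44, 33) = -44
E (P1): max(-44, 11) = 11
Root (P2): min(-2, 11) = -2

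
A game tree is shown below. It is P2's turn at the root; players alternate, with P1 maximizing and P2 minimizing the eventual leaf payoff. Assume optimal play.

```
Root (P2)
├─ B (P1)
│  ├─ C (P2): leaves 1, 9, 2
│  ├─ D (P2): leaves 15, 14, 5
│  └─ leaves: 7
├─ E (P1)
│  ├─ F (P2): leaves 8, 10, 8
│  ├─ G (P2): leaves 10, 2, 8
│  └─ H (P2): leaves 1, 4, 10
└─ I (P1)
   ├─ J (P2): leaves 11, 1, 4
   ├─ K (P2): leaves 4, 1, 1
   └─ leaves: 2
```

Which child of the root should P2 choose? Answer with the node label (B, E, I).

C (P2): min(1, 9, 2) = 1
D (P2): min(15, 14, 5) = 5
B (P1): max(1, 5, 7) = 7
F (P2): min(8, 10, 8) = 8
G (P2): min(10, 2, 8) = 2
H (P2): min(1, 4, 10) = 1
E (P1): max(8, 2, 1) = 8
J (P2): min(11, 1, 4) = 1
K (P2): min(4, 1, 1) = 1
I (P1): max(1, 1, 2) = 2
Root (P2): min(7, 8, 2) = 2
P2 picks the child with the lowest value: I (value 2).

I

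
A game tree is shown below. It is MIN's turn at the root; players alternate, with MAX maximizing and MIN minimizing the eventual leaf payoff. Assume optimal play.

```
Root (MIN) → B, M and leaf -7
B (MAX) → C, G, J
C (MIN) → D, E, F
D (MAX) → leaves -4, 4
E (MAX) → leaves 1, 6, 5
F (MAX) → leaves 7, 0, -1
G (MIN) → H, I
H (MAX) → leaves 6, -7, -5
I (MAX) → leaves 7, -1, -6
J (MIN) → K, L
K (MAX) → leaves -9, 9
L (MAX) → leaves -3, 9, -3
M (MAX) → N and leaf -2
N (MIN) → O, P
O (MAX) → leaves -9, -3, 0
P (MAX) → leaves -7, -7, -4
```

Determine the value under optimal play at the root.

-7

D (MAX): max(-4, 4) = 4
E (MAX): max(1, 6, 5) = 6
F (MAX): max(7, 0, -1) = 7
C (MIN): min(4, 6, 7) = 4
H (MAX): max(6, -7, -5) = 6
I (MAX): max(7, -1, -6) = 7
G (MIN): min(6, 7) = 6
K (MAX): max(-9, 9) = 9
L (MAX): max(-3, 9, -3) = 9
J (MIN): min(9, 9) = 9
B (MAX): max(4, 6, 9) = 9
O (MAX): max(-9, -3, 0) = 0
P (MAX): max(-7, -7, -4) = -4
N (MIN): min(0, -4) = -4
M (MAX): max(-4, -2) = -2
Root (MIN): min(9, -2, -7) = -7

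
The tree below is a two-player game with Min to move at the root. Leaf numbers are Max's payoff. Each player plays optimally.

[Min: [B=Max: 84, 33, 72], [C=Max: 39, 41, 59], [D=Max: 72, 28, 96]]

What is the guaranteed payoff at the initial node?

B (Max): max(84, 33, 72) = 84
C (Max): max(39, 41, 59) = 59
D (Max): max(72, 28, 96) = 96
Root (Min): min(84, 59, 96) = 59

59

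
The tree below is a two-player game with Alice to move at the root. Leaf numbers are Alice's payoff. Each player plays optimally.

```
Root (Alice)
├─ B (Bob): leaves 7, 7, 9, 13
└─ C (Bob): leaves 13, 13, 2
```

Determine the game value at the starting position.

7

B (Bob): min(7, 7, 9, 13) = 7
C (Bob): min(13, 13, 2) = 2
Root (Alice): max(7, 2) = 7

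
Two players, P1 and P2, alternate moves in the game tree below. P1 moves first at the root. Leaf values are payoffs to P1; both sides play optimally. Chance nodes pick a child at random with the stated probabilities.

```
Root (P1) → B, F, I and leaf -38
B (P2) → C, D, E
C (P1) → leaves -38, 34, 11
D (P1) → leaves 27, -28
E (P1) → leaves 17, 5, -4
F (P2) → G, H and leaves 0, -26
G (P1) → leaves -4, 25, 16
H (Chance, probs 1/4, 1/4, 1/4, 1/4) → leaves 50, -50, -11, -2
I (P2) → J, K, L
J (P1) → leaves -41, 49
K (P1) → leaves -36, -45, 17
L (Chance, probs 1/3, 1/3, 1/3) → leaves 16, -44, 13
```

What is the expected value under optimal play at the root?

C (P1): max(-38, 34, 11) = 34
D (P1): max(27, -28) = 27
E (P1): max(17, 5, -4) = 17
B (P2): min(34, 27, 17) = 17
G (P1): max(-4, 25, 16) = 25
H (Chance): 1/4·50 + 1/4·-50 + 1/4·-11 + 1/4·-2 = -3.25
F (P2): min(25, -3.25, 0, -26) = -26
J (P1): max(-41, 49) = 49
K (P1): max(-36, -45, 17) = 17
L (Chance): 1/3·16 + 1/3·-44 + 1/3·13 = -5
I (P2): min(49, 17, -5) = -5
Root (P1): max(17, -26, -5, -38) = 17

17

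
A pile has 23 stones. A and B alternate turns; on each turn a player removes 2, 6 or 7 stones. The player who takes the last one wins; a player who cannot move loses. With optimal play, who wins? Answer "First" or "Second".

First

Mark each pile size as W (mover wins) or L (mover loses):
i:   0  1  2  3  4  5  6  7  8  9 10 11 12 13 14 15 16 17 18 19 20 21 22 23
     L  L  W  W  L  L  W  W  W  L  W  W  W  L  L  W  W  L  L  W  W  W  L  W
Position 23 is W, so the first player wins.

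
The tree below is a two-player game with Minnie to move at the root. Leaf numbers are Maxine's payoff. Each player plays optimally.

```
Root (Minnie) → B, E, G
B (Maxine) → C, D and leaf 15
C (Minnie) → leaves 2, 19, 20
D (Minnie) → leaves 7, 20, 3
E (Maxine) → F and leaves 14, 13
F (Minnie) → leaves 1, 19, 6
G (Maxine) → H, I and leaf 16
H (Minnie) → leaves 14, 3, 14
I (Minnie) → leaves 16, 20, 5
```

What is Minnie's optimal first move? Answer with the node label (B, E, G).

C (Minnie): min(2, 19, 20) = 2
D (Minnie): min(7, 20, 3) = 3
B (Maxine): max(2, 3, 15) = 15
F (Minnie): min(1, 19, 6) = 1
E (Maxine): max(1, 14, 13) = 14
H (Minnie): min(14, 3, 14) = 3
I (Minnie): min(16, 20, 5) = 5
G (Maxine): max(3, 5, 16) = 16
Root (Minnie): min(15, 14, 16) = 14
Minnie picks the child with the lowest value: E (value 14).

E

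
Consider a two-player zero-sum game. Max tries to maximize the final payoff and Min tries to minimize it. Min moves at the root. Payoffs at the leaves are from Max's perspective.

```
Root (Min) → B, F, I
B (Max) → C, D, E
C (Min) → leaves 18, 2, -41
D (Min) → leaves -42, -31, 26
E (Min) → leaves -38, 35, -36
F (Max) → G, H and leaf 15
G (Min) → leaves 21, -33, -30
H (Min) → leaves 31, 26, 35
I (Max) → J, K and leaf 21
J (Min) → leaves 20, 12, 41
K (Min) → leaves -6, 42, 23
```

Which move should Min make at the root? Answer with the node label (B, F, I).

C (Min): min(18, 2, -41) = -41
D (Min): min(-42, -31, 26) = -42
E (Min): min(-38, 35, -36) = -38
B (Max): max(-41, -42, -38) = -38
G (Min): min(21, -33, -30) = -33
H (Min): min(31, 26, 35) = 26
F (Max): max(-33, 26, 15) = 26
J (Min): min(20, 12, 41) = 12
K (Min): min(-6, 42, 23) = -6
I (Max): max(12, -6, 21) = 21
Root (Min): min(-38, 26, 21) = -38
Min picks the child with the lowest value: B (value -38).

B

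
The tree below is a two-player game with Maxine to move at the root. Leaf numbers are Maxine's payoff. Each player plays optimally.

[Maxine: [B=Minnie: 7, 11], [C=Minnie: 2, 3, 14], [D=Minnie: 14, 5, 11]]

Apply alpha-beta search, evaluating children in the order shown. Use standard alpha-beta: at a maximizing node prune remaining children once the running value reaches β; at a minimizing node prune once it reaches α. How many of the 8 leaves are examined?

5

B [α=-∞,β=+∞]: v=7
C [α=7,β=+∞]: v=2 after child 1 ≤ α → α-cutoff, skip 2
D [α=7,β=+∞]: v=5 after child 2 ≤ α → α-cutoff, skip 1
Root [α=-∞,β=+∞]: v=7
Leaves evaluated: 5 of 8.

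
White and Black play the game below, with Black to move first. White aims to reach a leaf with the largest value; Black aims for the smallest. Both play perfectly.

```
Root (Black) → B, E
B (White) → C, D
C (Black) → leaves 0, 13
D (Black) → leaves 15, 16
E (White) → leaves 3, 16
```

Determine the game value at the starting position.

C (Black): min(0, 13) = 0
D (Black): min(15, 16) = 15
B (White): max(0, 15) = 15
E (White): max(3, 16) = 16
Root (Black): min(15, 16) = 15

15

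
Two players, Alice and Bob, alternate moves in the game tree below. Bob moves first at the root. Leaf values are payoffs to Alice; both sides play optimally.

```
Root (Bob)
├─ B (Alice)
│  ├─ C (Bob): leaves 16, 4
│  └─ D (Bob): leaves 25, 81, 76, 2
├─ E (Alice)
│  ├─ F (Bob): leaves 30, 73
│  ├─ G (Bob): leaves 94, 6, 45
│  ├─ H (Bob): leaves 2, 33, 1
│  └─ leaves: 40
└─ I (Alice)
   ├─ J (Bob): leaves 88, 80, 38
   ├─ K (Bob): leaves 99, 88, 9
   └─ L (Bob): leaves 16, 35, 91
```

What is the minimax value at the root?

4

C (Bob): min(16, 4) = 4
D (Bob): min(25, 81, 76, 2) = 2
B (Alice): max(4, 2) = 4
F (Bob): min(30, 73) = 30
G (Bob): min(94, 6, 45) = 6
H (Bob): min(2, 33, 1) = 1
E (Alice): max(30, 6, 1, 40) = 40
J (Bob): min(88, 80, 38) = 38
K (Bob): min(99, 88, 9) = 9
L (Bob): min(16, 35, 91) = 16
I (Alice): max(38, 9, 16) = 38
Root (Bob): min(4, 40, 38) = 4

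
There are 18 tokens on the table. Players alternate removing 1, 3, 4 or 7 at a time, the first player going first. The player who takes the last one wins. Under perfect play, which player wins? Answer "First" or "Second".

Compute winning (W) and losing (L) positions by backward induction:
i:   0  1  2  3  4  5  6  7  8  9 10 11 12 13 14 15 16 17 18
     L  W  L  W  W  W  W  W  L  W  L  W  W  W  W  W  L  W  L
Position 18 is L, so the second player wins.

Second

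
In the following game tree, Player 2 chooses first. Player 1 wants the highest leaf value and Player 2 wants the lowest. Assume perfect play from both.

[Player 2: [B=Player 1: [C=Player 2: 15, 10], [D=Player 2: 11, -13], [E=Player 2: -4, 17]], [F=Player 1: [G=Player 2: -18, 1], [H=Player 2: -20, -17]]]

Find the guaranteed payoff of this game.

C (Player 2): min(15, 10) = 10
D (Player 2): min(11, -13) = -13
E (Player 2): min(-4, 17) = -4
B (Player 1): max(10, -13, -4) = 10
G (Player 2): min(-18, 1) = -18
H (Player 2): min(-20, -17) = -20
F (Player 1): max(-18, -20) = -18
Root (Player 2): min(10, -18) = -18

-18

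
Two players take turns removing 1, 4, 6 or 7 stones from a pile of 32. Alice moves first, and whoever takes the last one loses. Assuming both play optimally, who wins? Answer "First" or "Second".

Second

Mark each pile size as W (mover wins) or L (mover loses):
i:   0  1  2  3  4  5  6  7  8  9 10 11 12 13 14 15 16 17 18 19 20 21 22 23 24 25 26 27 28 29 30 31 32
     W  L  W  L  W  W  L  W  W  W  W  L  W  W  L  W  L  W  W  L  W  W  W  W  L  W  W  L  W  L  W  W  L
Position 32 is L, so the second player wins.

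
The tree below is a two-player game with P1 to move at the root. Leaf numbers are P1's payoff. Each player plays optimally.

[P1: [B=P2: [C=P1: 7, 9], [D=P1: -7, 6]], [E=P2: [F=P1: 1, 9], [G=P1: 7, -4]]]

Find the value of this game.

C (P1): max(7, 9) = 9
D (P1): max(-7, 6) = 6
B (P2): min(9, 6) = 6
F (P1): max(1, 9) = 9
G (P1): max(7, -4) = 7
E (P2): min(9, 7) = 7
Root (P1): max(6, 7) = 7

7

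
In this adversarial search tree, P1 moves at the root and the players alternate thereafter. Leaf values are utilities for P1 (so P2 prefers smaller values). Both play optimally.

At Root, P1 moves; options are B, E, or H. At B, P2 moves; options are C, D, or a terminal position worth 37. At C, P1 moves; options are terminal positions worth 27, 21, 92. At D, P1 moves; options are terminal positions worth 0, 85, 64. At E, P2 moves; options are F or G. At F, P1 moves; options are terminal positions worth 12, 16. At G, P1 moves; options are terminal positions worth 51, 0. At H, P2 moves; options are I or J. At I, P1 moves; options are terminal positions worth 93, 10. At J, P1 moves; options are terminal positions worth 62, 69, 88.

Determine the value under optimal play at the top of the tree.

88

C (P1): max(27, 21, 92) = 92
D (P1): max(0, 85, 64) = 85
B (P2): min(92, 85, 37) = 37
F (P1): max(12, 16) = 16
G (P1): max(51, 0) = 51
E (P2): min(16, 51) = 16
I (P1): max(93, 10) = 93
J (P1): max(62, 69, 88) = 88
H (P2): min(93, 88) = 88
Root (P1): max(37, 16, 88) = 88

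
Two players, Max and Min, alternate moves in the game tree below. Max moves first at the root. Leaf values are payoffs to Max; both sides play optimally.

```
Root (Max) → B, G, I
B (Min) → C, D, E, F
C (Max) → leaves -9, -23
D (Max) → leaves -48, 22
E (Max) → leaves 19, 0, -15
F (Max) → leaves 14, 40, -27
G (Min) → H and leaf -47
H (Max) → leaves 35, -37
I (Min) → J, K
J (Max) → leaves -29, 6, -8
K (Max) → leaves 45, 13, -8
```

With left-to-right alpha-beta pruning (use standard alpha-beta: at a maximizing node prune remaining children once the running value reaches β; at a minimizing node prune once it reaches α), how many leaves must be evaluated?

13

C [α=-∞,β=+∞]: v=-9
D [α=-∞,β=-9]: v=22
E [α=-∞,β=-9]: v=19 after child 1 ≥ β → β-cutoff, skip 2
F [α=-∞,β=-9]: v=14 after child 1 ≥ β → β-cutoff, skip 2
B [α=-∞,β=+∞]: v=-9
H [α=-9,β=+∞]: v=35
G [α=-9,β=+∞]: v=-47
J [α=-9,β=+∞]: v=6
K [α=-9,β=6]: v=45 after child 1 ≥ β → β-cutoff, skip 2
I [α=-9,β=+∞]: v=6
Root [α=-∞,β=+∞]: v=6
Leaves evaluated: 13 of 19.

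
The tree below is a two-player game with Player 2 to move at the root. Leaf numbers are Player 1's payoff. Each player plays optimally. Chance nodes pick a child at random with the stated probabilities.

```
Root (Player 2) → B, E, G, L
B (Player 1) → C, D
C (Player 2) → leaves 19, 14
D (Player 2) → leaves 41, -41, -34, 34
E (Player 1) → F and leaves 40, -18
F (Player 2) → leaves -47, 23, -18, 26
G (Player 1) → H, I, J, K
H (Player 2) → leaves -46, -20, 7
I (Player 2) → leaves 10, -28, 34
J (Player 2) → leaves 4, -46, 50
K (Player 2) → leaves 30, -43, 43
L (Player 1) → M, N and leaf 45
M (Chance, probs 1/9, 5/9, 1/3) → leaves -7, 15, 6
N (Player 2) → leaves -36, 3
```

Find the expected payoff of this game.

-28

C (Player 2): min(19, 14) = 14
D (Player 2): min(41, -41, -34, 34) = -41
B (Player 1): max(14, -41) = 14
F (Player 2): min(-47, 23, -18, 26) = -47
E (Player 1): max(-47, 40, -18) = 40
H (Player 2): min(-46, -20, 7) = -46
I (Player 2): min(10, -28, 34) = -28
J (Player 2): min(4, -46, 50) = -46
K (Player 2): min(30, -43, 43) = -43
G (Player 1): max(-46, -28, -46, -43) = -28
M (Chance): 1/9·-7 + 5/9·15 + 1/3·6 = 9.56
N (Player 2): min(-36, 3) = -36
L (Player 1): max(9.56, -36, 45) = 45
Root (Player 2): min(14, 40, -28, 45) = -28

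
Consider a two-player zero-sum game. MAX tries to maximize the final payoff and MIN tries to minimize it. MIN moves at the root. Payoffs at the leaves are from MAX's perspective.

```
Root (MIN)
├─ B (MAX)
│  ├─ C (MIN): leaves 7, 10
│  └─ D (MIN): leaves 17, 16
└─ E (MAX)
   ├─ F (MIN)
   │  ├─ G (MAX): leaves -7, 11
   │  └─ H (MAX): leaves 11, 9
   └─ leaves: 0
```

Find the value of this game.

11

C (MIN): min(7, 10) = 7
D (MIN): min(17, 16) = 16
B (MAX): max(7, 16) = 16
G (MAX): max(-7, 11) = 11
H (MAX): max(11, 9) = 11
F (MIN): min(11, 11) = 11
E (MAX): max(11, 0) = 11
Root (MIN): min(16, 11) = 11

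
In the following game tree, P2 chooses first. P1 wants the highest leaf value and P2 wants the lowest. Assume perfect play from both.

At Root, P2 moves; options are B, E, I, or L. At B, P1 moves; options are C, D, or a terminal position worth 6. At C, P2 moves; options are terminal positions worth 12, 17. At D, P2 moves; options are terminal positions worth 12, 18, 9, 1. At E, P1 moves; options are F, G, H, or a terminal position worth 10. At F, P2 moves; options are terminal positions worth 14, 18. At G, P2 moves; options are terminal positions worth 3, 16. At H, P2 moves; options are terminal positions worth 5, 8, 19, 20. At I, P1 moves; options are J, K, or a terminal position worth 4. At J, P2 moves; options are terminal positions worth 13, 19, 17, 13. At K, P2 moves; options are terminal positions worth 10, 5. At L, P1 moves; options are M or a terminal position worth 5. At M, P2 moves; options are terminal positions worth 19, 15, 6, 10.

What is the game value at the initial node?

6

C (P2): min(12, 17) = 12
D (P2): min(12, 18, 9, 1) = 1
B (P1): max(12, 1, 6) = 12
F (P2): min(14, 18) = 14
G (P2): min(3, 16) = 3
H (P2): min(5, 8, 19, 20) = 5
E (P1): max(14, 3, 5, 10) = 14
J (P2): min(13, 19, 17, 13) = 13
K (P2): min(10, 5) = 5
I (P1): max(13, 5, 4) = 13
M (P2): min(19, 15, 6, 10) = 6
L (P1): max(6, 5) = 6
Root (P2): min(12, 14, 13, 6) = 6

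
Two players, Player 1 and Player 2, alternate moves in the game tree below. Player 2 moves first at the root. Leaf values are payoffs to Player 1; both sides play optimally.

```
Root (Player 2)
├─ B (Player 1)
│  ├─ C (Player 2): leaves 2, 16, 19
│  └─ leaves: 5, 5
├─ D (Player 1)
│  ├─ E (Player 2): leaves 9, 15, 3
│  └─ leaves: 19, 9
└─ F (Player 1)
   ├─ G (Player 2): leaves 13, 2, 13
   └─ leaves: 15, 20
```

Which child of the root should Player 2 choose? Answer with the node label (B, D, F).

B

C (Player 2): min(2, 16, 19) = 2
B (Player 1): max(2, 5, 5) = 5
E (Player 2): min(9, 15, 3) = 3
D (Player 1): max(3, 19, 9) = 19
G (Player 2): min(13, 2, 13) = 2
F (Player 1): max(2, 15, 20) = 20
Root (Player 2): min(5, 19, 20) = 5
Player 2 picks the child with the lowest value: B (value 5).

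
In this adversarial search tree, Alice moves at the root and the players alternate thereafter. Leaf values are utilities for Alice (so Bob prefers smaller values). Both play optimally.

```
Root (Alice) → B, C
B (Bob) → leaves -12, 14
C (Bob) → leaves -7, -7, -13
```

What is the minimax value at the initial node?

B (Bob): min(-12, 14) = -12
C (Bob): min(-7, -7, -13) = -13
Root (Alice): max(-12, -13) = -12

-12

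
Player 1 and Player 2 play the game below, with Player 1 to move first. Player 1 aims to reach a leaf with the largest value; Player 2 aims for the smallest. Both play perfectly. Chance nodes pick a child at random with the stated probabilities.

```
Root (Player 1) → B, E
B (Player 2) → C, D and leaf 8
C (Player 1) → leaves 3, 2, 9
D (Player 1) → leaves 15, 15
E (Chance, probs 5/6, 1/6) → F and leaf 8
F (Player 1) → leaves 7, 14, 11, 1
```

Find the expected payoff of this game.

C (Player 1): max(3, 2, 9) = 9
D (Player 1): max(15, 15) = 15
B (Player 2): min(9, 15, 8) = 8
F (Player 1): max(7, 14, 11, 1) = 14
E (Chance): 5/6·14 + 1/6·8 = 13
Root (Player 1): max(8, 13) = 13

13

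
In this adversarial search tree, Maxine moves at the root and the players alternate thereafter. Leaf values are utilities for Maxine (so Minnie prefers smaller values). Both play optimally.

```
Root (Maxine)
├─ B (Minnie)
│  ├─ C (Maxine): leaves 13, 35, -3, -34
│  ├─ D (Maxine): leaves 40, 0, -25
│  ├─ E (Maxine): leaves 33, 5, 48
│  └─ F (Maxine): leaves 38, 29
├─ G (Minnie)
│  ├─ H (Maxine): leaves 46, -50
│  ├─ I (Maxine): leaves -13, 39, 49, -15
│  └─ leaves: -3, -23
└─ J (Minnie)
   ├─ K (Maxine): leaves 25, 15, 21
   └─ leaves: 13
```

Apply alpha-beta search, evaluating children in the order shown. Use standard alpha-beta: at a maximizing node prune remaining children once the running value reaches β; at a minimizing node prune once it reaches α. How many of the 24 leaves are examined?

C [α=-∞,β=+∞]: v=35
D [α=-∞,β=35]: v=40 after child 1 ≥ β → β-cutoff, skip 2
E [α=-∞,β=35]: v=48
F [α=-∞,β=35]: v=38 after child 1 ≥ β → β-cutoff, skip 1
B [α=-∞,β=+∞]: v=35
H [α=35,β=+∞]: v=46
I [α=35,β=46]: v=49 after child 3 ≥ β → β-cutoff, skip 1
G [α=35,β=+∞]: v=-3 after child 3 ≤ α → α-cutoff, skip 1
K [α=35,β=+∞]: v=25
J [α=35,β=+∞]: v=25 after child 1 ≤ α → α-cutoff, skip 1
Root [α=-∞,β=+∞]: v=35
Leaves evaluated: 18 of 24.

18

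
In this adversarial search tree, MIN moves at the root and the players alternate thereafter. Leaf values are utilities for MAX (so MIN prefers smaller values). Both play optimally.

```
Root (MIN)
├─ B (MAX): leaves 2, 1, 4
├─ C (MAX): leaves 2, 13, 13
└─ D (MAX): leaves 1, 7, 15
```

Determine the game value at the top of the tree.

4

B (MAX): max(2, 1, 4) = 4
C (MAX): max(2, 13, 13) = 13
D (MAX): max(1, 7, 15) = 15
Root (MIN): min(4, 13, 15) = 4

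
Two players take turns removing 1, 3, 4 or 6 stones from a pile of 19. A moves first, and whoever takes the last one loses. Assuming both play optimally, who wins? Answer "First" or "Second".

First

Positions where the player to move wins (W) vs loses (L):
i:   0  1  2  3  4  5  6  7  8  9 10 11 12 13 14 15 16 17 18 19
     W  L  W  L  W  W  W  W  L  W  L  W  W  W  W  L  W  L  W  W
Position 19 is W, so the first player wins.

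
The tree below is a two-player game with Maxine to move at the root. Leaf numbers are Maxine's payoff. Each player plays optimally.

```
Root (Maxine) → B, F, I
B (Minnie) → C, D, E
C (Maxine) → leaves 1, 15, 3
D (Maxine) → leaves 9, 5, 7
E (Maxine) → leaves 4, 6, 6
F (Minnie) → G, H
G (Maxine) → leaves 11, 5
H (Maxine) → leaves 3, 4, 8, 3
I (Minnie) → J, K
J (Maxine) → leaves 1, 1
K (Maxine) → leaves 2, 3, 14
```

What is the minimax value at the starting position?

8

C (Maxine): max(1, 15, 3) = 15
D (Maxine): max(9, 5, 7) = 9
E (Maxine): max(4, 6, 6) = 6
B (Minnie): min(15, 9, 6) = 6
G (Maxine): max(11, 5) = 11
H (Maxine): max(3, 4, 8, 3) = 8
F (Minnie): min(11, 8) = 8
J (Maxine): max(1, 1) = 1
K (Maxine): max(2, 3, 14) = 14
I (Minnie): min(1, 14) = 1
Root (Maxine): max(6, 8, 1) = 8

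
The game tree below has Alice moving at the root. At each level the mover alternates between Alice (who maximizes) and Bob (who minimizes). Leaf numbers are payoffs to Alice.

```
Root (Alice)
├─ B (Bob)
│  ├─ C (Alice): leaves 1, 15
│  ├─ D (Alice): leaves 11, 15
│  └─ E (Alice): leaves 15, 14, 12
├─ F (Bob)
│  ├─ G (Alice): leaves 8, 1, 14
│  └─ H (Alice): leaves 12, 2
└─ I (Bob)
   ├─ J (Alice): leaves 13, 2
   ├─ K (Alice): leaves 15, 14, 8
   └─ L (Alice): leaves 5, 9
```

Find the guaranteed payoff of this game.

15

C (Alice): max(1, 15) = 15
D (Alice): max(11, 15) = 15
E (Alice): max(15, 14, 12) = 15
B (Bob): min(15, 15, 15) = 15
G (Alice): max(8, 1, 14) = 14
H (Alice): max(12, 2) = 12
F (Bob): min(14, 12) = 12
J (Alice): max(13, 2) = 13
K (Alice): max(15, 14, 8) = 15
L (Alice): max(5, 9) = 9
I (Bob): min(13, 15, 9) = 9
Root (Alice): max(15, 12, 9) = 15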